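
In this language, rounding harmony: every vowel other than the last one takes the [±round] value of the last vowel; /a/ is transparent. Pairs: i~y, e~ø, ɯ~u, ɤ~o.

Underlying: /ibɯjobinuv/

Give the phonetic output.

/i/ harmonizes with /u/ ([+round]) → [y]
/ɯ/ harmonizes with /u/ ([+round]) → [u]
/i/ harmonizes with /u/ ([+round]) → [y]

[ybujobynuv]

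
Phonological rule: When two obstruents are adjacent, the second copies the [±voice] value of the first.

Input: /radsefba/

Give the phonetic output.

/s/ after /d/ (voiced) → [z]
/b/ after /f/ (voiceless) → [p]

[radzefpa]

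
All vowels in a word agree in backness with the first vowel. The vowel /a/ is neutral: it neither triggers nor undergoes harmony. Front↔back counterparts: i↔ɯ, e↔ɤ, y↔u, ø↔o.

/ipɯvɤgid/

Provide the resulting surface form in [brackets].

[ipivegid]

/ɯ/ harmonizes with /i/ ([-back]) → [i]
/ɤ/ harmonizes with /i/ ([-back]) → [e]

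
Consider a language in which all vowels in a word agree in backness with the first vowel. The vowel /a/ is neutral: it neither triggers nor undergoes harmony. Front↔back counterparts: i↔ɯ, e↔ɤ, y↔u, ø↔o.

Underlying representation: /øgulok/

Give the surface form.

/u/ harmonizes with /ø/ ([-back]) → [y]
/o/ harmonizes with /ø/ ([-back]) → [ø]

[øgyløk]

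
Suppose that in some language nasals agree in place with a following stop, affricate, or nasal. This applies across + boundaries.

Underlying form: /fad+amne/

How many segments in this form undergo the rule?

/m/ before /n/ (alveolar) → [n]
1 segment changes.

1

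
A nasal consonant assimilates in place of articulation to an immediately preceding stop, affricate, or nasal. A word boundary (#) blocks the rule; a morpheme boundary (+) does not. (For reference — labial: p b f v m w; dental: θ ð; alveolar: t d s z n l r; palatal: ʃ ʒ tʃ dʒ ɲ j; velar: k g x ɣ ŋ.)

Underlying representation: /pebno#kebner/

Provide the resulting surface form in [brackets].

/n/ after /b/ (labial) → [m]
/n/ after /b/ (labial) → [m]

[pebmo#kebmer]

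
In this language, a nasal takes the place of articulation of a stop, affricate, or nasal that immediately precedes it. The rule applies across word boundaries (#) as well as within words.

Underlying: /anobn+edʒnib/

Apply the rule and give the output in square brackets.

/n/ after /b/ (labial) → [m]
/n/ after /dʒ/ (palatal) → [ɲ]

[anobm+edʒɲib]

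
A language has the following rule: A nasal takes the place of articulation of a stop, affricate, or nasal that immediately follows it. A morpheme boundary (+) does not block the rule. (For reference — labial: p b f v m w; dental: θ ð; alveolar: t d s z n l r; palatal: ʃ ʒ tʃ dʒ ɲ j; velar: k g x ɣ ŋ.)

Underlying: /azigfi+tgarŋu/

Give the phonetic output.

[azigfi+tgarŋu]

no segment meets the rule's conditions; no change.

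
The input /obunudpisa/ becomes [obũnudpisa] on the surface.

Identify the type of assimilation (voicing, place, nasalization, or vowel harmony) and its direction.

/u/→[ũ].
Each target copies a feature from the following segment, so the direction is regressive.

nasalization, regressive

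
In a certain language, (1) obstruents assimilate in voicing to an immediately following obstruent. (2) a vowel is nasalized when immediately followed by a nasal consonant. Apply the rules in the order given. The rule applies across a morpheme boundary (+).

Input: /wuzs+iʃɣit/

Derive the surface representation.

Rule 1: /z/ before /s/ (voiceless) → [s]
Rule 1: /ʃ/ before /ɣ/ (voiced) → [ʒ]
After rule 1: wuss+iʒɣit
Rule 2: no segment meets the rule's conditions; no change.

[wuss+iʒɣit]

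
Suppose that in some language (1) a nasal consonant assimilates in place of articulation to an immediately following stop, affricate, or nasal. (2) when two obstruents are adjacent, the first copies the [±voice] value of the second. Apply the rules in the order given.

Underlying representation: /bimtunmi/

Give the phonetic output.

Rule 1: /m/ before /t/ (alveolar) → [n]
Rule 1: /n/ before /m/ (labial) → [m]
After rule 1: bintummi
Rule 2: no segment meets the rule's conditions; no change.

[bintummi]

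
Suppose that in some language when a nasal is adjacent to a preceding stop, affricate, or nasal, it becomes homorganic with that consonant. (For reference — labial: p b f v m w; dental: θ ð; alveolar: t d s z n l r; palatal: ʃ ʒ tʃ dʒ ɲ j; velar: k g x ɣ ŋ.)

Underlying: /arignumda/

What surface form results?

/n/ after /g/ (velar) → [ŋ]

[arigŋumda]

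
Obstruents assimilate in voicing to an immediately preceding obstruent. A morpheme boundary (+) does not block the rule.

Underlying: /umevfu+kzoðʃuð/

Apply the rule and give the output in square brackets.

/f/ after /v/ (voiced) → [v]
/z/ after /k/ (voiceless) → [s]
/ʃ/ after /ð/ (voiced) → [ʒ]

[umevvu+ksoðʒuð]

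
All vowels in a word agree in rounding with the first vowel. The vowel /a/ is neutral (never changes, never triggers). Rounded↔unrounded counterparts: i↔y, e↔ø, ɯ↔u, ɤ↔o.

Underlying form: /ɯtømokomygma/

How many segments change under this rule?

4

/ø/ harmonizes with /ɯ/ ([-round]) → [e]
/o/ harmonizes with /ɯ/ ([-round]) → [ɤ]
/o/ harmonizes with /ɯ/ ([-round]) → [ɤ]
/y/ harmonizes with /ɯ/ ([-round]) → [i]
4 segments change.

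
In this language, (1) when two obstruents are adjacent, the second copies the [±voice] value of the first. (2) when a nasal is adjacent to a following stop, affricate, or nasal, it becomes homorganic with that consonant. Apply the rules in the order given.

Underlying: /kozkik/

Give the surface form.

[kozgik]

Rule 1: /k/ after /z/ (voiced) → [g]
After rule 1: kozgik
Rule 2: no segment meets the rule's conditions; no change.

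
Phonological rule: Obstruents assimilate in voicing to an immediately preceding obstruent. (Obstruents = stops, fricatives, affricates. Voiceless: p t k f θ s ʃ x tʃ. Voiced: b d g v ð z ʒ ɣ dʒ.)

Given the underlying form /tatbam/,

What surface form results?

/b/ after /t/ (voiceless) → [p]

[tatpam]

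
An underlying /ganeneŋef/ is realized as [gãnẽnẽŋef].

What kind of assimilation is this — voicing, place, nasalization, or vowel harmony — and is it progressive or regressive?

nasalization, regressive

/a/→[ã] /e/→[ẽ] /e/→[ẽ].
Each target copies a feature from the following segment, so the direction is regressive.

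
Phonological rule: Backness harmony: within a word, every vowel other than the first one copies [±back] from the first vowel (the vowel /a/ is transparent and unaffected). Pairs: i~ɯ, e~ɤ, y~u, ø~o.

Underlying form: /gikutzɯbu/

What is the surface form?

/u/ harmonizes with /i/ ([-back]) → [y]
/ɯ/ harmonizes with /i/ ([-back]) → [i]
/u/ harmonizes with /i/ ([-back]) → [y]

[gikytziby]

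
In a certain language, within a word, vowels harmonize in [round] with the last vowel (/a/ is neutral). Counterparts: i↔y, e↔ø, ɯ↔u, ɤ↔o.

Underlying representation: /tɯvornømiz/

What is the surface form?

[tɯvɤrnemiz]

/o/ harmonizes with /i/ ([-round]) → [ɤ]
/ø/ harmonizes with /i/ ([-round]) → [e]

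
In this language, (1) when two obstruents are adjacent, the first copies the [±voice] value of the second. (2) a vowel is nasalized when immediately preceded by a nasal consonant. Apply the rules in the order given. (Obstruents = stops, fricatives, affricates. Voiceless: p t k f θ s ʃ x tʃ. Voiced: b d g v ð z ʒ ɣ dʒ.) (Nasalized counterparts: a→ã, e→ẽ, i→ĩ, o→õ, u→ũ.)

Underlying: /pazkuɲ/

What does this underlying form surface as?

Rule 1: /z/ before /k/ (voiceless) → [s]
After rule 1: paskuɲ
Rule 2: no segment meets the rule's conditions; no change.

[paskuɲ]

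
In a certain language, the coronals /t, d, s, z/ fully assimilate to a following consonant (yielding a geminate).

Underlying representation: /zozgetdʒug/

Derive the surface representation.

[zoggedʒdʒug]

/z/ before /g/ → [g] (total assimilation)
/t/ before /dʒ/ → [dʒ] (total assimilation)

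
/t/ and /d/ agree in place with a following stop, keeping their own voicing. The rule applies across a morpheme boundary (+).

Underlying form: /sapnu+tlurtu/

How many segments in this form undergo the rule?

0

No segment meets the rule's conditions.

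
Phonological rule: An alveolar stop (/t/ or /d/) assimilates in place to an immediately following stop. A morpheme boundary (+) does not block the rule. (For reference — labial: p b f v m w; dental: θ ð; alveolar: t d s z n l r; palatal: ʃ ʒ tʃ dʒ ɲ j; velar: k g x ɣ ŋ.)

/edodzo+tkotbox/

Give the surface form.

[edodzo+kkopbox]

/t/ before /k/ (velar) → [k]
/t/ before /b/ (labial) → [p]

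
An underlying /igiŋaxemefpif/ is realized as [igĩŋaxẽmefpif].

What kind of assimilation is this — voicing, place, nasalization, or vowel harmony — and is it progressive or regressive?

nasalization, regressive

/i/→[ĩ] /e/→[ẽ].
Each target copies a feature from the following segment, so the direction is regressive.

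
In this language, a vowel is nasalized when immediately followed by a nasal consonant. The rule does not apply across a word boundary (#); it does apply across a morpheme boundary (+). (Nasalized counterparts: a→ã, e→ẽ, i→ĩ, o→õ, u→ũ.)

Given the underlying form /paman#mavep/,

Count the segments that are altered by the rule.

2

/a/ before nasal /m/ → [ã]
/a/ before nasal /n/ → [ã]
2 segments change.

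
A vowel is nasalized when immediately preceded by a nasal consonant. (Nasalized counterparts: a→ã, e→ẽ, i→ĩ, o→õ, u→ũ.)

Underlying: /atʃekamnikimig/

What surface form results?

[atʃekamnĩkimĩg]

/i/ after nasal /n/ → [ĩ]
/i/ after nasal /m/ → [ĩ]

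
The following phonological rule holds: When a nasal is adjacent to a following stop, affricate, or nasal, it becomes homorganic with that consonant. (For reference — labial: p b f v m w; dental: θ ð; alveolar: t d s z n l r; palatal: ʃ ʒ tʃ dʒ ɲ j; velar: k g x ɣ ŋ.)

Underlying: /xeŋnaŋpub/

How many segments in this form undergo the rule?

/ŋ/ before /n/ (alveolar) → [n]
/ŋ/ before /p/ (labial) → [m]
2 segments change.

2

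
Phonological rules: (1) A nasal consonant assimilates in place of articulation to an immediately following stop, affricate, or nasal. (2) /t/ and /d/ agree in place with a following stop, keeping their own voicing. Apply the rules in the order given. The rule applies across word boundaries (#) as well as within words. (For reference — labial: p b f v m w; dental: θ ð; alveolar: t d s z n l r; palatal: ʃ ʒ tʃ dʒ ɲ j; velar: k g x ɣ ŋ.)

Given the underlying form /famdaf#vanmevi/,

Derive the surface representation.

[fandaf#vammevi]

Rule 1: /m/ before /d/ (alveolar) → [n]
Rule 1: /n/ before /m/ (labial) → [m]
After rule 1: fandaf#vammevi
Rule 2: no segment meets the rule's conditions; no change.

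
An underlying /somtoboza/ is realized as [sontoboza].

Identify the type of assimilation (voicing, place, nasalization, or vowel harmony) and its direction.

place assimilation, regressive

/m/→[n].
Each target copies a feature from the following segment, so the direction is regressive.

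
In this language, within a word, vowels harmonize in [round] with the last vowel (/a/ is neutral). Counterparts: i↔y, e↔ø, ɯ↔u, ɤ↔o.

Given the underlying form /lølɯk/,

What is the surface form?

[lelɯk]

/ø/ harmonizes with /ɯ/ ([-round]) → [e]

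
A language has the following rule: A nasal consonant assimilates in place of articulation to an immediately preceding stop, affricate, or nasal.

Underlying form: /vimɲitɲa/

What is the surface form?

[vimmitna]

/ɲ/ after /m/ (labial) → [m]
/ɲ/ after /t/ (alveolar) → [n]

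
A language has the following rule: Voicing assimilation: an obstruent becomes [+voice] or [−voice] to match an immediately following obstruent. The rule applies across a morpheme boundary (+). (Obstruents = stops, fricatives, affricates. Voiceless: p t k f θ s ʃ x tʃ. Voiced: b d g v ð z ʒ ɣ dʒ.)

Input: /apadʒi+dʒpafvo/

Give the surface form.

[apadʒi+tʃpavvo]

/dʒ/ before /p/ (voiceless) → [tʃ]
/f/ before /v/ (voiced) → [v]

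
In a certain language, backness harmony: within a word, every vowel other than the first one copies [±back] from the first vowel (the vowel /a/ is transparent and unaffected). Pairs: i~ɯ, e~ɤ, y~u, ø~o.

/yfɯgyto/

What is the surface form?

/ɯ/ harmonizes with /y/ ([-back]) → [i]
/o/ harmonizes with /y/ ([-back]) → [ø]

[yfigytø]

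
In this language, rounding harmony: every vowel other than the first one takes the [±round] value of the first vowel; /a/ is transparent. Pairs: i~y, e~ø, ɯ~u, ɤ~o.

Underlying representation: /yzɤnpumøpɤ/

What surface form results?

[yzonpumøpo]

/ɤ/ harmonizes with /y/ ([+round]) → [o]
/ɤ/ harmonizes with /y/ ([+round]) → [o]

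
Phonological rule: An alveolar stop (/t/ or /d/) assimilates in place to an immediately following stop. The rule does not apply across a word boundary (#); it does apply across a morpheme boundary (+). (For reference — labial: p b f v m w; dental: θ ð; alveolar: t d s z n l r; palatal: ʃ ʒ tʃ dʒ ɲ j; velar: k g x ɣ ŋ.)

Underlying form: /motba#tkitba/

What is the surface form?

/t/ before /b/ (labial) → [p]
/t/ before /k/ (velar) → [k]
/t/ before /b/ (labial) → [p]

[mopba#kkipba]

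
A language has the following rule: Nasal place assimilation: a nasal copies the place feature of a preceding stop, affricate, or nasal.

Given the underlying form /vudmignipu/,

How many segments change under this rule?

2

/m/ after /d/ (alveolar) → [n]
/n/ after /g/ (velar) → [ŋ]
2 segments change.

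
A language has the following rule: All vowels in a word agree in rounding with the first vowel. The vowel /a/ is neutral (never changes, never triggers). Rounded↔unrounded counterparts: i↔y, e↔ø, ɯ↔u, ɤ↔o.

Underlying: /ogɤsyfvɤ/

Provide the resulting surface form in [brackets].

[ogosyfvo]

/ɤ/ harmonizes with /o/ ([+round]) → [o]
/ɤ/ harmonizes with /o/ ([+round]) → [o]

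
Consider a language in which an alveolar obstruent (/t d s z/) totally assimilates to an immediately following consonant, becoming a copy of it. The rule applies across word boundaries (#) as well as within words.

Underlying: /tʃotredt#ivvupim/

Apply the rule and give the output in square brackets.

/t/ before /r/ → [r] (total assimilation)
/d/ before /t/ → [t] (total assimilation)

[tʃorrett#ivvupim]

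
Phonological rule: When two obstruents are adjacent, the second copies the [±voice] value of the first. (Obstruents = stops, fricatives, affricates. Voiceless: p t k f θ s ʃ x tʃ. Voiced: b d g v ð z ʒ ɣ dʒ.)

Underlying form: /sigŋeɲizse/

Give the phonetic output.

[sigŋeɲizze]

/s/ after /z/ (voiced) → [z]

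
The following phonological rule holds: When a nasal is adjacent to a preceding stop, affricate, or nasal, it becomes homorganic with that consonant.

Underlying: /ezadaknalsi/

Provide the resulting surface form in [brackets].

/n/ after /k/ (velar) → [ŋ]

[ezadakŋalsi]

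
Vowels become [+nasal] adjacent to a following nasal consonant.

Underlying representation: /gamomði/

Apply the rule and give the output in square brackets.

/a/ before nasal /m/ → [ã]
/o/ before nasal /m/ → [õ]

[gãmõmði]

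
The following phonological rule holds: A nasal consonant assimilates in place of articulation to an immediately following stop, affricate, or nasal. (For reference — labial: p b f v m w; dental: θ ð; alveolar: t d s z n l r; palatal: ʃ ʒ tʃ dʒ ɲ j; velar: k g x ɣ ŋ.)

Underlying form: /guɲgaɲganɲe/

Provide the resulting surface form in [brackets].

[guŋgaŋgaɲɲe]

/ɲ/ before /g/ (velar) → [ŋ]
/ɲ/ before /g/ (velar) → [ŋ]
/n/ before /ɲ/ (palatal) → [ɲ]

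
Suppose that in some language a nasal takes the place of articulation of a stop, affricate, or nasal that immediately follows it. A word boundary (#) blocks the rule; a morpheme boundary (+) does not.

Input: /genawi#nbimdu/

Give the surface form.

[genawi#mbindu]

/n/ before /b/ (labial) → [m]
/m/ before /d/ (alveolar) → [n]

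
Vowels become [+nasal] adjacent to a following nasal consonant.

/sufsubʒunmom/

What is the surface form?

[sufsubʒũnmõm]

/u/ before nasal /n/ → [ũ]
/o/ before nasal /m/ → [õ]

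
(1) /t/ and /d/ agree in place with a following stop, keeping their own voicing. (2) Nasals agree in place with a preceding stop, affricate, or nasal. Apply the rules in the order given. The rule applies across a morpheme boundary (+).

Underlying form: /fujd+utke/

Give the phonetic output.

[fujd+ukke]

Rule 1: /t/ before /k/ (velar) → [k]
After rule 1: fujd+ukke
Rule 2: no segment meets the rule's conditions; no change.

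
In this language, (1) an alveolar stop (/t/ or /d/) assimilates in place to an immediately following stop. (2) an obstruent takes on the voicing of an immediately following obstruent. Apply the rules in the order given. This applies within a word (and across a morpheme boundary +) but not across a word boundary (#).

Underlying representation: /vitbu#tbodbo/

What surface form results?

Rule 1: /t/ before /b/ (labial) → [p]
Rule 1: /t/ before /b/ (labial) → [p]
Rule 1: /d/ before /b/ (labial) → [b]
After rule 1: vipbu#pbobbo
Rule 2: /p/ before /b/ (voiced) → [b]
Rule 2: /p/ before /b/ (voiced) → [b]

[vibbu#bbobbo]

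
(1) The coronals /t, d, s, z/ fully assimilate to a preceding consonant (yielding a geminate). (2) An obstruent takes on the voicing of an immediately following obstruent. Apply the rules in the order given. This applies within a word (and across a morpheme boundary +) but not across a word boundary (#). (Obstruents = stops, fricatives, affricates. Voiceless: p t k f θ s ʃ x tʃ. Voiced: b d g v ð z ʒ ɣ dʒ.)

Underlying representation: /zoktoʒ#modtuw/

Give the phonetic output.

[zokkoʒ#modduw]

Rule 1: /t/ after /k/ → [k] (total assimilation)
Rule 1: /t/ after /d/ → [d] (total assimilation)
After rule 1: zokkoʒ#modduw
Rule 2: no segment meets the rule's conditions; no change.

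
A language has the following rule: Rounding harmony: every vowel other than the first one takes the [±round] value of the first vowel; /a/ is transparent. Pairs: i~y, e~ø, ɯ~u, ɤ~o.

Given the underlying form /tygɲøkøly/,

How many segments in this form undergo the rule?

No segment meets the rule's conditions.

0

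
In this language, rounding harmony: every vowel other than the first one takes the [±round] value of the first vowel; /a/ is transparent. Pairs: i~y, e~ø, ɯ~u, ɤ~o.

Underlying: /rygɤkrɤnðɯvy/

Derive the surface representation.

[rygokronðuvy]

/ɤ/ harmonizes with /y/ ([+round]) → [o]
/ɤ/ harmonizes with /y/ ([+round]) → [o]
/ɯ/ harmonizes with /y/ ([+round]) → [u]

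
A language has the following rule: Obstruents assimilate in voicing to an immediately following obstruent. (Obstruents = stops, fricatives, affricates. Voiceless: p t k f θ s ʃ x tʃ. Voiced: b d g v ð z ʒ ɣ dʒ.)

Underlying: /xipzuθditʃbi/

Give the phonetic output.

[xibzuðdidʒbi]

/p/ before /z/ (voiced) → [b]
/θ/ before /d/ (voiced) → [ð]
/tʃ/ before /b/ (voiced) → [dʒ]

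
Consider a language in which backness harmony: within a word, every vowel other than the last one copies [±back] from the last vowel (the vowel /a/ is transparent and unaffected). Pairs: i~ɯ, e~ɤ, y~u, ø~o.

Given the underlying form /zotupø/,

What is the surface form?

/o/ harmonizes with /ø/ ([-back]) → [ø]
/u/ harmonizes with /ø/ ([-back]) → [y]

[zøtypø]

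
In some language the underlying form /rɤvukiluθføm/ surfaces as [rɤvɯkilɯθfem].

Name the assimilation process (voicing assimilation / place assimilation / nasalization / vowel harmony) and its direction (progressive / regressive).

vowel harmony, progressive

/u/→[ɯ] /u/→[ɯ] /ø/→[e].
Vowels agree with the first vowel, so the harmony is progressive.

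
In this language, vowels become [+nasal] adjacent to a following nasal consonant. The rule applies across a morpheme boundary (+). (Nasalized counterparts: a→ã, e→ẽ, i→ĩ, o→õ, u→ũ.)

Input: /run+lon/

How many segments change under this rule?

/u/ before nasal /n/ → [ũ]
/o/ before nasal /n/ → [õ]
2 segments change.

2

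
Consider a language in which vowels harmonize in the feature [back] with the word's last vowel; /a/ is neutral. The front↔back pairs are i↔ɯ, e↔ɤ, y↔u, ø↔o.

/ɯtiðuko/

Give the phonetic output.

/i/ harmonizes with /o/ ([+back]) → [ɯ]

[ɯtɯðuko]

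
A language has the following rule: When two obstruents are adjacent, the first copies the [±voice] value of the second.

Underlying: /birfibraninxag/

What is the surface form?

[birfibraninxag]

no segment meets the rule's conditions; no change.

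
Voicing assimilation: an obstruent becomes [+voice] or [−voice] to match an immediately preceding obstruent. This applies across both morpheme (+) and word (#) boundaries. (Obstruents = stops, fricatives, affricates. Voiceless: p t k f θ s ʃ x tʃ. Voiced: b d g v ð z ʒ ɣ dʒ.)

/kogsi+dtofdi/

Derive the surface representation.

/s/ after /g/ (voiced) → [z]
/t/ after /d/ (voiced) → [d]
/d/ after /f/ (voiceless) → [t]

[kogzi+ddofti]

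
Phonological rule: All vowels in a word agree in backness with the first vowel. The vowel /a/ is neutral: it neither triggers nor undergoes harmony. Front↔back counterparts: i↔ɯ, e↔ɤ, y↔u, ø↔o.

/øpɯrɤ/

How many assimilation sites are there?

/ɯ/ harmonizes with /ø/ ([-back]) → [i]
/ɤ/ harmonizes with /ø/ ([-back]) → [e]
2 segments change.

2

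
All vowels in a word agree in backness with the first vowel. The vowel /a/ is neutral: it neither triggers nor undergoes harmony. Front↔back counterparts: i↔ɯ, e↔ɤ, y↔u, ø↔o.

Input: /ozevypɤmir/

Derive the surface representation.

[ozɤvupɤmɯr]

/e/ harmonizes with /o/ ([+back]) → [ɤ]
/y/ harmonizes with /o/ ([+back]) → [u]
/i/ harmonizes with /o/ ([+back]) → [ɯ]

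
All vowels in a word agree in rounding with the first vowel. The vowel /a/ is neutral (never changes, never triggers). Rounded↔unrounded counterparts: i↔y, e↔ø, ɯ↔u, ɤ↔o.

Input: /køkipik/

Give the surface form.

[køkypyk]

/i/ harmonizes with /ø/ ([+round]) → [y]
/i/ harmonizes with /ø/ ([+round]) → [y]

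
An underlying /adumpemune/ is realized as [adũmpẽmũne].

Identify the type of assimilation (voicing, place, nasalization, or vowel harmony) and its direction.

nasalization, regressive

/u/→[ũ] /e/→[ẽ] /u/→[ũ].
Each target copies a feature from the following segment, so the direction is regressive.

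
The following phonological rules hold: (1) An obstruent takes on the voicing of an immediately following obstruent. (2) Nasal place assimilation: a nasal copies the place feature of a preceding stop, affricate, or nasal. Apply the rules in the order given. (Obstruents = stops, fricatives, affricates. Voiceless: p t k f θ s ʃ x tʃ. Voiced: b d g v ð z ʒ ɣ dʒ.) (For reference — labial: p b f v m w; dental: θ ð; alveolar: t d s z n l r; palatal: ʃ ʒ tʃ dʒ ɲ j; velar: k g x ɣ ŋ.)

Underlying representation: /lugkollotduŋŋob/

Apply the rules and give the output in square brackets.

[lukkollodduŋŋob]

Rule 1: /g/ before /k/ (voiceless) → [k]
Rule 1: /t/ before /d/ (voiced) → [d]
After rule 1: lukkollodduŋŋob
Rule 2: no segment meets the rule's conditions; no change.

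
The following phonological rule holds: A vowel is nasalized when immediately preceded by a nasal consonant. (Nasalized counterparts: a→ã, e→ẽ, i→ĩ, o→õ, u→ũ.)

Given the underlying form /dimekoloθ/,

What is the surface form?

/e/ after nasal /m/ → [ẽ]

[dimẽkoloθ]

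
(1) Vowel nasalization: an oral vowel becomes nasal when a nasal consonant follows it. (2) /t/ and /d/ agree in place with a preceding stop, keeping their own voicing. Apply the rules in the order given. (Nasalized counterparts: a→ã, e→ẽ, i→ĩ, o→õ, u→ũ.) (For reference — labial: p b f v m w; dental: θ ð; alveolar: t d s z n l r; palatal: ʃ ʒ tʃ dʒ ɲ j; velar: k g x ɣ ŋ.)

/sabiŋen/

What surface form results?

[sabĩŋẽn]

Rule 1: /i/ before nasal /ŋ/ → [ĩ]
Rule 1: /e/ before nasal /n/ → [ẽ]
After rule 1: sabĩŋẽn
Rule 2: no segment meets the rule's conditions; no change.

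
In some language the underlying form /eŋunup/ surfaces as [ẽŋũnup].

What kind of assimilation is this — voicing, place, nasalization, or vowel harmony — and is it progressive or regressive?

nasalization, regressive

/e/→[ẽ] /u/→[ũ].
Each target copies a feature from the following segment, so the direction is regressive.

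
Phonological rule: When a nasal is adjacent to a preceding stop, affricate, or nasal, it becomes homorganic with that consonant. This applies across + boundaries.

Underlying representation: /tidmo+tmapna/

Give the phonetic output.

/m/ after /d/ (alveolar) → [n]
/m/ after /t/ (alveolar) → [n]
/n/ after /p/ (labial) → [m]

[tidno+tnapma]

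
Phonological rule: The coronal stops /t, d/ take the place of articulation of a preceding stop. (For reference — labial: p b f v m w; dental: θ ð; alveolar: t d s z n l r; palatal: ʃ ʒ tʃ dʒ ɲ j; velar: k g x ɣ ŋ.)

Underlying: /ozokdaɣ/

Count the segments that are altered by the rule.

/d/ after /k/ (velar) → [g]
1 segment changes.

1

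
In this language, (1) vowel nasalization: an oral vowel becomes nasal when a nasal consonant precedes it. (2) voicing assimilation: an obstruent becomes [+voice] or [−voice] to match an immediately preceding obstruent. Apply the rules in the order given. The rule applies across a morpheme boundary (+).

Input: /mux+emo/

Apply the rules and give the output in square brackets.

Rule 1: /u/ after nasal /m/ → [ũ]
Rule 1: /o/ after nasal /m/ → [õ]
After rule 1: mũx+emõ
Rule 2: no segment meets the rule's conditions; no change.

[mũx+emõ]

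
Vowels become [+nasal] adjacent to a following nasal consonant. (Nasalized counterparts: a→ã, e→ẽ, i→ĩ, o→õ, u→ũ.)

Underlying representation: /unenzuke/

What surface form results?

/u/ before nasal /n/ → [ũ]
/e/ before nasal /n/ → [ẽ]

[ũnẽnzuke]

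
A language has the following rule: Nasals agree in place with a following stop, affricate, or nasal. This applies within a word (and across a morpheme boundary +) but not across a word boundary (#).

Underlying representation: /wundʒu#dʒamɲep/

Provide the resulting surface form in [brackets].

/n/ before /dʒ/ (palatal) → [ɲ]
/m/ before /ɲ/ (palatal) → [ɲ]

[wuɲdʒu#dʒaɲɲep]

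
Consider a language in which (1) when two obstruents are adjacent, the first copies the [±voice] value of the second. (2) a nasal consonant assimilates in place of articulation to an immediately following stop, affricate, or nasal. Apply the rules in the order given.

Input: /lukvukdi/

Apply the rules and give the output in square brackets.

Rule 1: /k/ before /v/ (voiced) → [g]
Rule 1: /k/ before /d/ (voiced) → [g]
After rule 1: lugvugdi
Rule 2: no segment meets the rule's conditions; no change.

[lugvugdi]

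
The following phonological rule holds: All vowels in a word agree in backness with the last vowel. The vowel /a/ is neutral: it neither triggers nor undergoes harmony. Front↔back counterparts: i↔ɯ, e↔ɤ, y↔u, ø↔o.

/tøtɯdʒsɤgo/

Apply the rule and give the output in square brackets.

[totɯdʒsɤgo]

/ø/ harmonizes with /o/ ([+back]) → [o]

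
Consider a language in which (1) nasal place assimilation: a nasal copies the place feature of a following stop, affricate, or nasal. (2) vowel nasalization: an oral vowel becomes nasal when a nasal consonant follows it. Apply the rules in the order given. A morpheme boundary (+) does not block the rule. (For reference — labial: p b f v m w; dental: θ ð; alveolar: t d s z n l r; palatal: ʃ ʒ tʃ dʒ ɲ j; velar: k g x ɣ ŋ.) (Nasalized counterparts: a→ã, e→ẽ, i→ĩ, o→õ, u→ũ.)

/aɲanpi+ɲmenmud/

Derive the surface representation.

Rule 1: /n/ before /p/ (labial) → [m]
Rule 1: /ɲ/ before /m/ (labial) → [m]
Rule 1: /n/ before /m/ (labial) → [m]
After rule 1: aɲampi+mmemmud
Rule 2: /a/ before nasal /ɲ/ → [ã]
Rule 2: /a/ before nasal /m/ → [ã]
Rule 2: /i/ before nasal /m/ → [ĩ]
Rule 2: /e/ before nasal /m/ → [ẽ]

[ãɲãmpĩ+mmẽmmud]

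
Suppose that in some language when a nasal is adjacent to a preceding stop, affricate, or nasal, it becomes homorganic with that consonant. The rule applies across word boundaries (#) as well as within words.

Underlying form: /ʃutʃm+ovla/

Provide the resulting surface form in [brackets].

[ʃutʃɲ+ovla]

/m/ after /tʃ/ (palatal) → [ɲ]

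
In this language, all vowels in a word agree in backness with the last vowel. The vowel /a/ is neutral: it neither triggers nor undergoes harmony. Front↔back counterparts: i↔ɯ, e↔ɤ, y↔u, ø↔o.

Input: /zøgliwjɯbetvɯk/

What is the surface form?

[zoglɯwjɯbɤtvɯk]

/ø/ harmonizes with /ɯ/ ([+back]) → [o]
/i/ harmonizes with /ɯ/ ([+back]) → [ɯ]
/e/ harmonizes with /ɯ/ ([+back]) → [ɤ]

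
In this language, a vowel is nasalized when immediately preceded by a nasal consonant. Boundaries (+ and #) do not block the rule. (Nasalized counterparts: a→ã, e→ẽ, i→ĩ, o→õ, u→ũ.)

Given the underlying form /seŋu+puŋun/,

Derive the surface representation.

[seŋũ+puŋũn]

/u/ after nasal /ŋ/ → [ũ]
/u/ after nasal /ŋ/ → [ũ]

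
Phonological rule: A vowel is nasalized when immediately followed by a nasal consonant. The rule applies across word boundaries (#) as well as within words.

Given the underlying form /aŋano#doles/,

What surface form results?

[ãŋãno#doles]

/a/ before nasal /ŋ/ → [ã]
/a/ before nasal /n/ → [ã]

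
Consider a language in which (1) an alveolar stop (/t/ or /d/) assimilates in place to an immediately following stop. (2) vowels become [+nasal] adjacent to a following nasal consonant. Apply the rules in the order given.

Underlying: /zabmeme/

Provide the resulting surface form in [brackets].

Rule 1: no segment meets the rule's conditions; no change.
After rule 1: zabmeme
Rule 2: /e/ before nasal /m/ → [ẽ]

[zabmẽme]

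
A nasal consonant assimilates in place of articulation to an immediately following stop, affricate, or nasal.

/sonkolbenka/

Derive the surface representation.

[soŋkolbeŋka]

/n/ before /k/ (velar) → [ŋ]
/n/ before /k/ (velar) → [ŋ]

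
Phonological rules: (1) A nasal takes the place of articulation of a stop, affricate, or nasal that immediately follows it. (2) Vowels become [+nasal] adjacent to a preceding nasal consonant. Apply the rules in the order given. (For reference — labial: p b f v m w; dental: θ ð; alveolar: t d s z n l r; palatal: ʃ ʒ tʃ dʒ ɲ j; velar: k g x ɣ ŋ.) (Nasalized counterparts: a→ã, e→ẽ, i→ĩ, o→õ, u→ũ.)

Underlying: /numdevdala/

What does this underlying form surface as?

Rule 1: /m/ before /d/ (alveolar) → [n]
After rule 1: nundevdala
Rule 2: /u/ after nasal /n/ → [ũ]

[nũndevdala]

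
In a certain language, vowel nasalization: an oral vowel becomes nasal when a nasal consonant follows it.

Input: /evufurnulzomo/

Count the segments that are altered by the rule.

/o/ before nasal /m/ → [õ]
1 segment changes.

1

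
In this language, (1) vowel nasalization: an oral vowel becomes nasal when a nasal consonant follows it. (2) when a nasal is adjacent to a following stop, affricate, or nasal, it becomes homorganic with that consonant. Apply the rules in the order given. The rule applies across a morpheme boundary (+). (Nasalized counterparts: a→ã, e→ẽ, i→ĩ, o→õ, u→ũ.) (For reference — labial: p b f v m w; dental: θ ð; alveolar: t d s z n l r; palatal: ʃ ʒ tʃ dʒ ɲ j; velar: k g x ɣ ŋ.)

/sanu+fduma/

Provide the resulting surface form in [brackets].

[sãnu+fdũma]

Rule 1: /a/ before nasal /n/ → [ã]
Rule 1: /u/ before nasal /m/ → [ũ]
After rule 1: sãnu+fdũma
Rule 2: no segment meets the rule's conditions; no change.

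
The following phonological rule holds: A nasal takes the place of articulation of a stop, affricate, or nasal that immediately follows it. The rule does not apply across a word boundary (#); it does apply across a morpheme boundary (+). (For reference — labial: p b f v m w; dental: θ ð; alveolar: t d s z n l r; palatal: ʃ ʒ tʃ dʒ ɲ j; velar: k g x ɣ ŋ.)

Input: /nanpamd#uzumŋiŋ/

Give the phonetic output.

[nampand#uzuŋŋiŋ]

/n/ before /p/ (labial) → [m]
/m/ before /d/ (alveolar) → [n]
/m/ before /ŋ/ (velar) → [ŋ]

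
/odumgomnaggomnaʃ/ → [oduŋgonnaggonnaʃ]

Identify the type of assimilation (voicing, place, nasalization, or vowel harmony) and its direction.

place assimilation, regressive

/m/→[ŋ] /m/→[n] /m/→[n].
Each target copies a feature from the following segment, so the direction is regressive.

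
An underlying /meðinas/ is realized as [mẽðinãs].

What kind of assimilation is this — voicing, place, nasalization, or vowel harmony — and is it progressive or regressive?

nasalization, progressive

/e/→[ẽ] /a/→[ã].
Each target copies a feature from the preceding segment, so the direction is progressive.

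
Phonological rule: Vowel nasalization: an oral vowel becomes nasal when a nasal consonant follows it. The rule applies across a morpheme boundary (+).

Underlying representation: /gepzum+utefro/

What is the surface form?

[gepzũm+utefro]

/u/ before nasal /m/ → [ũ]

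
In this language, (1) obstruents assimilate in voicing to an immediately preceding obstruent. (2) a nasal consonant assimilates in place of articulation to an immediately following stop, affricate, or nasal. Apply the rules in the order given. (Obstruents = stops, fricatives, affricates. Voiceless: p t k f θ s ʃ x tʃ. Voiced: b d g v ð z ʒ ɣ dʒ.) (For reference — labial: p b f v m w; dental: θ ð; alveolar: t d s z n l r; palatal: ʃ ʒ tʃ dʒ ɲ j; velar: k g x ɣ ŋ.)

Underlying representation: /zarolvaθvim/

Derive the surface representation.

[zarolvaθfim]

Rule 1: /v/ after /θ/ (voiceless) → [f]
After rule 1: zarolvaθfim
Rule 2: no segment meets the rule's conditions; no change.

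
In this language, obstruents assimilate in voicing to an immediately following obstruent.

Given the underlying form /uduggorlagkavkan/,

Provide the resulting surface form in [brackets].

/g/ before /k/ (voiceless) → [k]
/v/ before /k/ (voiceless) → [f]

[uduggorlakkafkan]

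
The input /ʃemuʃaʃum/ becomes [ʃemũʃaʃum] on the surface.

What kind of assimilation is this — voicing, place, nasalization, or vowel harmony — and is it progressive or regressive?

/u/→[ũ].
Each target copies a feature from the preceding segment, so the direction is progressive.

nasalization, progressive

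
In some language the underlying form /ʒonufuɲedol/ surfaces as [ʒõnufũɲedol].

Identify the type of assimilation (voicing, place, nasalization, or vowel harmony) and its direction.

nasalization, regressive

/o/→[õ] /u/→[ũ].
Each target copies a feature from the following segment, so the direction is regressive.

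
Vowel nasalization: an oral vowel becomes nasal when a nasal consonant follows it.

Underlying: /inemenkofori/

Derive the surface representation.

/i/ before nasal /n/ → [ĩ]
/e/ before nasal /m/ → [ẽ]
/e/ before nasal /n/ → [ẽ]

[ĩnẽmẽnkofori]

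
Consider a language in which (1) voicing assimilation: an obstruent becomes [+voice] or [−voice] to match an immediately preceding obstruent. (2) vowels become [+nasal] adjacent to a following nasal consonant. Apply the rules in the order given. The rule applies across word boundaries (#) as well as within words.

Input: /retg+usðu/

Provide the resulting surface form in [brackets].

Rule 1: /g/ after /t/ (voiceless) → [k]
Rule 1: /ð/ after /s/ (voiceless) → [θ]
After rule 1: retk+usθu
Rule 2: no segment meets the rule's conditions; no change.

[retk+usθu]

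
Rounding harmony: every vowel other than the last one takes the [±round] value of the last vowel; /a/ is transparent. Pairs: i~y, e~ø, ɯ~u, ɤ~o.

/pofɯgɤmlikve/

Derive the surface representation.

[pɤfɯgɤmlikve]

/o/ harmonizes with /e/ ([-round]) → [ɤ]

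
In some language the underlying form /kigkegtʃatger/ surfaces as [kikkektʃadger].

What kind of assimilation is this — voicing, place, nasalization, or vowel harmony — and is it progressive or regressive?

/g/→[k] /g/→[k] /t/→[d].
Each target copies a feature from the following segment, so the direction is regressive.

voicing assimilation, regressive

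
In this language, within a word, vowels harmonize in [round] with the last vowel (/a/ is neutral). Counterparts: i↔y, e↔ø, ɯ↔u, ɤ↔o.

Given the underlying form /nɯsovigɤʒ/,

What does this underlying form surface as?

/o/ harmonizes with /ɤ/ ([-round]) → [ɤ]

[nɯsɤvigɤʒ]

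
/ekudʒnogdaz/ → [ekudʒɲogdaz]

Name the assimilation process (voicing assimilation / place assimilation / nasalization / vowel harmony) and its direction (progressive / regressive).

place assimilation, progressive

/n/→[ɲ].
Each target copies a feature from the preceding segment, so the direction is progressive.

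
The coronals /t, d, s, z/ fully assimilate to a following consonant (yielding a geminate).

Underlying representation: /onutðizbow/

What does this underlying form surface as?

/t/ before /ð/ → [ð] (total assimilation)
/z/ before /b/ → [b] (total assimilation)

[onuððibbow]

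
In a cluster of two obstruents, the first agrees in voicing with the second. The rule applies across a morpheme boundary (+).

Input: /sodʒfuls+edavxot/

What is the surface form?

/dʒ/ before /f/ (voiceless) → [tʃ]
/v/ before /x/ (voiceless) → [f]

[sotʃfuls+edafxot]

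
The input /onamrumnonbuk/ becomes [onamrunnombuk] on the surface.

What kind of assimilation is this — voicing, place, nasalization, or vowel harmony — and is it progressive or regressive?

/m/→[n] /n/→[m].
Each target copies a feature from the following segment, so the direction is regressive.

place assimilation, regressive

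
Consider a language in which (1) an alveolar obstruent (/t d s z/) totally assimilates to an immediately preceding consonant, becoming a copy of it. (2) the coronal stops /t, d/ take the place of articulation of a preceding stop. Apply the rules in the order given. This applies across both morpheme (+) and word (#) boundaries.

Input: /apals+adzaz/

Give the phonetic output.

Rule 1: /s/ after /l/ → [l] (total assimilation)
Rule 1: /z/ after /d/ → [d] (total assimilation)
After rule 1: apall+addaz
Rule 2: no segment meets the rule's conditions; no change.

[apall+addaz]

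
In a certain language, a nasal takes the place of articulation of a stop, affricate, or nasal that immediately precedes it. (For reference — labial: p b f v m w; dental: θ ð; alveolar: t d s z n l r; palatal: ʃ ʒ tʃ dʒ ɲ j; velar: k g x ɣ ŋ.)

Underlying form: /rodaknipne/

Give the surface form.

[rodakŋipme]

/n/ after /k/ (velar) → [ŋ]
/n/ after /p/ (labial) → [m]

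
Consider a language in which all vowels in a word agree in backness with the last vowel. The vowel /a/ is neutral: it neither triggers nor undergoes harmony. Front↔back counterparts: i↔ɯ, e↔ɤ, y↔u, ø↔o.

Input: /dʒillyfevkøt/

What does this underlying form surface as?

no segment meets the rule's conditions; no change.

[dʒillyfevkøt]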